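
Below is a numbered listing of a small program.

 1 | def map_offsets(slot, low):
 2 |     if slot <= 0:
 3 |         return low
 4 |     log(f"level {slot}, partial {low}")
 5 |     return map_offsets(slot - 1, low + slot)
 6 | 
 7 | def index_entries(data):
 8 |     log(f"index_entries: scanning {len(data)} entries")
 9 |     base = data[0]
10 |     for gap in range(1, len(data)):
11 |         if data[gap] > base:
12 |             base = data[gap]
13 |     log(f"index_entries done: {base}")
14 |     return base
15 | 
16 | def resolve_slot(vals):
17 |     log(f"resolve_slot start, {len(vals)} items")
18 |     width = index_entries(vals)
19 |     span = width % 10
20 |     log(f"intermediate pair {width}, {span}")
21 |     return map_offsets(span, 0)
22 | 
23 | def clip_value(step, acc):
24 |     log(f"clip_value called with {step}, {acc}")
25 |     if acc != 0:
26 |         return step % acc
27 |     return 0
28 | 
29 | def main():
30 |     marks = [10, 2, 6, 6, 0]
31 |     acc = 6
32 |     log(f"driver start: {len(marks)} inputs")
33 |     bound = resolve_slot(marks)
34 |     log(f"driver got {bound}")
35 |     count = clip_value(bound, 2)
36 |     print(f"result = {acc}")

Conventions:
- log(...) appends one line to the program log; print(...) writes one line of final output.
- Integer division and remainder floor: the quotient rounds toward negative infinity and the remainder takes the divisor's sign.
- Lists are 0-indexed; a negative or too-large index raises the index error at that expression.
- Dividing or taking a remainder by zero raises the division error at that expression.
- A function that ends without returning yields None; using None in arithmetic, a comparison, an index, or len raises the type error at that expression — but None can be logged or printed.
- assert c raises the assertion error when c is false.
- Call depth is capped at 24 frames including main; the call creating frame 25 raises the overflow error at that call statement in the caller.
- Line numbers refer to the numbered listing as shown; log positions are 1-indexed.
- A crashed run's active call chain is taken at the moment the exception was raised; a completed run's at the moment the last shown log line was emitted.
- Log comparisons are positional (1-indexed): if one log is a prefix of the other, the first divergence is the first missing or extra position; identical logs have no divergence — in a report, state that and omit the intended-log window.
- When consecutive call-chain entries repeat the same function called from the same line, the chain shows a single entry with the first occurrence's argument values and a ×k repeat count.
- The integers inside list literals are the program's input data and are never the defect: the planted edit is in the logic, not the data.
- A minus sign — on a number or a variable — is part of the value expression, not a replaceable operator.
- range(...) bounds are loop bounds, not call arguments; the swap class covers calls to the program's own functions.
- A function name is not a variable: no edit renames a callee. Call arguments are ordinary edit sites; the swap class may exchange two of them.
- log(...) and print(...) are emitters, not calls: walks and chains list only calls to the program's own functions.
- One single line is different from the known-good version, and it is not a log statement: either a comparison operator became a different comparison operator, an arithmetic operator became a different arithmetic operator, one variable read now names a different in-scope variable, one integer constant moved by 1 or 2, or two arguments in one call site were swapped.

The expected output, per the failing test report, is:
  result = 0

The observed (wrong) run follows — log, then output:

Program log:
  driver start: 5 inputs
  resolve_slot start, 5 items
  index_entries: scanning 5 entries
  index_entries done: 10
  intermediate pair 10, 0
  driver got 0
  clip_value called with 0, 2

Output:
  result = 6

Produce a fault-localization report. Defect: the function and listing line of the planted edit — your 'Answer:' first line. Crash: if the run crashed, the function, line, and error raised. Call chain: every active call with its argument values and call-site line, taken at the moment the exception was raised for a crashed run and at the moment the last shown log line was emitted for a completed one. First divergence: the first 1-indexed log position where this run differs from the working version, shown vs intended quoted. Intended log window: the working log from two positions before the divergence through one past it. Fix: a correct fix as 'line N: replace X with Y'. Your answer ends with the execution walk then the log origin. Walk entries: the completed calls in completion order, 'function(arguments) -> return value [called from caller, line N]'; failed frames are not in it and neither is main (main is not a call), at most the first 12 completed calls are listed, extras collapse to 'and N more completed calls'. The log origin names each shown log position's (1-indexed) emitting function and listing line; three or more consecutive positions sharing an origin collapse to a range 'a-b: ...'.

Answer: the defect is in main at line 36.
Key fact: Every logged value matches the working version; the printed result is what differs.
Call chain: main -> clip_value(0, 2) (called at line 35).
First divergence: none (the log streams are identical).
Execution walk:
  index_entries([10, 2, 6, 6, 0]) -> 10  [called from resolve_slot, line 18]
  map_offsets(0, 0) -> 0  [called from resolve_slot, line 21]
  resolve_slot([10, 2, 6, 6, 0]) -> 0  [called from main, line 33]
  clip_value(0, 2) -> 0  [called from main, line 35]
Log line origins:
  1: logged in main at line 32
  2: logged in resolve_slot at line 17
  3: logged in index_entries at line 8
  4: logged in index_entries at line 13
  5: logged in resolve_slot at line 20
  6: logged in main at line 34
  7: logged in clip_value at line 24
A correct fix: line 36: replace `acc` with `count`.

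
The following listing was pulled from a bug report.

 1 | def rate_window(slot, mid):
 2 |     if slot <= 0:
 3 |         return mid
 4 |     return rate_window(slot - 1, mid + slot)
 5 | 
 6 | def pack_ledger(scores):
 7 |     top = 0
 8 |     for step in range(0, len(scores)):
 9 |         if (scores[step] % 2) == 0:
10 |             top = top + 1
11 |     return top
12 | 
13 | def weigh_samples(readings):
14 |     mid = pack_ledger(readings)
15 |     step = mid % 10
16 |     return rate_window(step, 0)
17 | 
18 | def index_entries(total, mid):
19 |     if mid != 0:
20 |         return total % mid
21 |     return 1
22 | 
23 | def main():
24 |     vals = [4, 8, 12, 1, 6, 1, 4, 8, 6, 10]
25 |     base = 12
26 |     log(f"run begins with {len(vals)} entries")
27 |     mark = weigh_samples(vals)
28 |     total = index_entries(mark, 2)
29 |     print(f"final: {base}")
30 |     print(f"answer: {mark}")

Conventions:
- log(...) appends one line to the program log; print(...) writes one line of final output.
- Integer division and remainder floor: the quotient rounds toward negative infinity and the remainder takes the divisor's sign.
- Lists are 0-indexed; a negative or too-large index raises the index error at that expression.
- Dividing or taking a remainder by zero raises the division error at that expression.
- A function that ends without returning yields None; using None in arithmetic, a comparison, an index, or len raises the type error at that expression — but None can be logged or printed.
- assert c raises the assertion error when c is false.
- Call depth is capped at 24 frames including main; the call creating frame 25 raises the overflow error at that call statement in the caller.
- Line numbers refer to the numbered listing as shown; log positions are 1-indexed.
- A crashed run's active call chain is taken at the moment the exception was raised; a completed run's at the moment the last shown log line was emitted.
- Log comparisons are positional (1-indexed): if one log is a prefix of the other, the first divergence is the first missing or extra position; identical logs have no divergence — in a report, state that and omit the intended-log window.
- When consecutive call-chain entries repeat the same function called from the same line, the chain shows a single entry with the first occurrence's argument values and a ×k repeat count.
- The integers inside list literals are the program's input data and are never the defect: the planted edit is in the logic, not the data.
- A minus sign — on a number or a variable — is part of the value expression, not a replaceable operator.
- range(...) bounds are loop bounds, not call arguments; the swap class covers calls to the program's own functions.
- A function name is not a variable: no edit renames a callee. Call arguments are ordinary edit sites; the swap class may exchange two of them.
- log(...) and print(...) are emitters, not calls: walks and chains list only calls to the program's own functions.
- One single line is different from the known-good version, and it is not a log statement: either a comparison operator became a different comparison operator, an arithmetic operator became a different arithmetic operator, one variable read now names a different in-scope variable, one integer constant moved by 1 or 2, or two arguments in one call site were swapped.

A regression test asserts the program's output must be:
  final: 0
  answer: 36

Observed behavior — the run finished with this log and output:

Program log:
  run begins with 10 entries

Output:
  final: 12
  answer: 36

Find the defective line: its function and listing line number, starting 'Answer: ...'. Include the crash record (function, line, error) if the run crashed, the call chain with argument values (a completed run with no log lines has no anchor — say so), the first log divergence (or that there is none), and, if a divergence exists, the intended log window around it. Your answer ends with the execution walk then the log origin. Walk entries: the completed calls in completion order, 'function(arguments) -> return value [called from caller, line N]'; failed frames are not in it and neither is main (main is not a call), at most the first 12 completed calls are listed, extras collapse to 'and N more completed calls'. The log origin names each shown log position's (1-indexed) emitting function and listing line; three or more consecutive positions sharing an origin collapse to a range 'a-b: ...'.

Answer: the defect is in main at line 29.
The tell: No log line changed; the fault shows up purely in the output.
Call chain: main.
First divergence: none — the logs agree in full.
Execution walk:
  pack_ledger([4, 8, 12, 1, 6, 1, 4, 8, 6, 10]) -> 8  [called from weigh_samples, line 14]
  rate_window(0, 36) -> 36  [called from rate_window, line 4]
  rate_window(1, 35) -> 36  [called from rate_window, line 4]
  rate_window(2, 33) -> 36  [called from rate_window, line 4]
  rate_window(3, 30) -> 36  [called from rate_window, line 4]
  rate_window(4, 26) -> 36  [called from rate_window, line 4]
  rate_window(5, 21) -> 36  [called from rate_window, line 4]
  rate_window(6, 15) -> 36  [called from rate_window, line 4]
  rate_window(7, 8) -> 36  [called from rate_window, line 4]
  rate_window(8, 0) -> 36  [called from weigh_samples, line 16]
  weigh_samples([4, 8, 12, 1, 6, 1, 4, 8, 6, 10]) -> 36  [called from main, line 27]
  index_entries(36, 2) -> 0  [called from main, line 28]
Log origin:
  1 — main, line 26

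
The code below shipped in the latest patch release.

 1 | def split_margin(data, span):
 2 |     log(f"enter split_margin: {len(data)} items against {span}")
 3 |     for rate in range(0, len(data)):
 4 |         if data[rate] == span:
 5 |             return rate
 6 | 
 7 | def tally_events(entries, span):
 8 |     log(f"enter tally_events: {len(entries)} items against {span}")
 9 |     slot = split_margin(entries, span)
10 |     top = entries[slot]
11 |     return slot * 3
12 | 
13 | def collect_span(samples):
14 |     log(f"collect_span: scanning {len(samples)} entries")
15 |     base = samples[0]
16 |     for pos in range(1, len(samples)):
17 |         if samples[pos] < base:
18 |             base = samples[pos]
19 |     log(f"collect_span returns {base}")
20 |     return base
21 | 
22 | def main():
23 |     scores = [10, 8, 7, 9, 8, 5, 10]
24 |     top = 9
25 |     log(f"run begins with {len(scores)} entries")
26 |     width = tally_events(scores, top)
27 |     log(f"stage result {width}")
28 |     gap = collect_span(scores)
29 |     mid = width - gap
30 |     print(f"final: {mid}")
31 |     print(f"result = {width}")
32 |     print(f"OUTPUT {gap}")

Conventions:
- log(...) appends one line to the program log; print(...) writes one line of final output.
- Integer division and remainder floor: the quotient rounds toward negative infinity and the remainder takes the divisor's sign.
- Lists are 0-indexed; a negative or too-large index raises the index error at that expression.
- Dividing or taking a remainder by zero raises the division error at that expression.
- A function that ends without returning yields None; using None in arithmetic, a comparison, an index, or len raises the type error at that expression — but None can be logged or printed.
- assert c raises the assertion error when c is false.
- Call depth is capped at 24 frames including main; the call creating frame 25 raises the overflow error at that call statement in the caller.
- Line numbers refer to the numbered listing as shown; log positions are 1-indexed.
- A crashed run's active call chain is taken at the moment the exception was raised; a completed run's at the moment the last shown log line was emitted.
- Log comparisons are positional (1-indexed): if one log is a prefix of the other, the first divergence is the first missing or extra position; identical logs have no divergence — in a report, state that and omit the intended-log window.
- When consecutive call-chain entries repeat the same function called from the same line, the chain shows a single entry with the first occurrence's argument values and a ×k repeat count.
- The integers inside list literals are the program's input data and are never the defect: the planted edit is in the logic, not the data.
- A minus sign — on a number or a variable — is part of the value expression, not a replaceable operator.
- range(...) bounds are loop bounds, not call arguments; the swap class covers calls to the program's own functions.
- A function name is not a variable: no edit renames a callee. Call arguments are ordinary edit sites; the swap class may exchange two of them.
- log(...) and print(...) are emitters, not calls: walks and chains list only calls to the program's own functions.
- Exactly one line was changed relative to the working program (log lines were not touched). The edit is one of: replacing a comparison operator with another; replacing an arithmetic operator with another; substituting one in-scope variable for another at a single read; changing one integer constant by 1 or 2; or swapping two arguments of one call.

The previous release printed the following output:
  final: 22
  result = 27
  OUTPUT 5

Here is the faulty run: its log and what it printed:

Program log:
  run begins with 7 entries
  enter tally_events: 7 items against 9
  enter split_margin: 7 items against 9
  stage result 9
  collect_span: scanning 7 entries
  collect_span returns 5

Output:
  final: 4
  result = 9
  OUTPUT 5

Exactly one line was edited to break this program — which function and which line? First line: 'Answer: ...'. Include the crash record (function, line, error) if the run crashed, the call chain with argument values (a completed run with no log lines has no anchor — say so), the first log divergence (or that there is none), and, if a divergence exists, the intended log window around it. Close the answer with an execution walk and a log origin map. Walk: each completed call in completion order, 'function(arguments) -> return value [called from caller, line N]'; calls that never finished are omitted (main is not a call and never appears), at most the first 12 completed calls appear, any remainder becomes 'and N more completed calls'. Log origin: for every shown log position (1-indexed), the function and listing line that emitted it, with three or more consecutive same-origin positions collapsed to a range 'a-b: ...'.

Answer: the defect is in tally_events at line 11.
Key observation: Everything matches until log position 4, which reads 'stage result 9' in place of 'stage result 27'.
Call chain: main -> collect_span([10, 8, 7, 9, 8, 5, 10]) (called at line 28).
First divergence: position 4 — shown 'stage result 9', intended 'stage result 27'.
Intended log window:
  2: enter tally_events: 7 items against 9
  3: enter split_margin: 7 items against 9
  4: stage result 27
  5: collect_span: scanning 7 entries
Execution walk:
  split_margin([10, 8, 7, 9, 8, 5, 10], 9) -> 3  [called from tally_events, line 9]
  tally_events([10, 8, 7, 9, 8, 5, 10], 9) -> 9  [called from main, line 26]
  collect_span([10, 8, 7, 9, 8, 5, 10]) -> 5  [called from main, line 28]
Log line origins:
  1: logged in main at line 25
  2: logged in tally_events at line 8
  3: logged in split_margin at line 2
  4: logged in main at line 27
  5: logged in collect_span at line 14
  6: logged in collect_span at line 19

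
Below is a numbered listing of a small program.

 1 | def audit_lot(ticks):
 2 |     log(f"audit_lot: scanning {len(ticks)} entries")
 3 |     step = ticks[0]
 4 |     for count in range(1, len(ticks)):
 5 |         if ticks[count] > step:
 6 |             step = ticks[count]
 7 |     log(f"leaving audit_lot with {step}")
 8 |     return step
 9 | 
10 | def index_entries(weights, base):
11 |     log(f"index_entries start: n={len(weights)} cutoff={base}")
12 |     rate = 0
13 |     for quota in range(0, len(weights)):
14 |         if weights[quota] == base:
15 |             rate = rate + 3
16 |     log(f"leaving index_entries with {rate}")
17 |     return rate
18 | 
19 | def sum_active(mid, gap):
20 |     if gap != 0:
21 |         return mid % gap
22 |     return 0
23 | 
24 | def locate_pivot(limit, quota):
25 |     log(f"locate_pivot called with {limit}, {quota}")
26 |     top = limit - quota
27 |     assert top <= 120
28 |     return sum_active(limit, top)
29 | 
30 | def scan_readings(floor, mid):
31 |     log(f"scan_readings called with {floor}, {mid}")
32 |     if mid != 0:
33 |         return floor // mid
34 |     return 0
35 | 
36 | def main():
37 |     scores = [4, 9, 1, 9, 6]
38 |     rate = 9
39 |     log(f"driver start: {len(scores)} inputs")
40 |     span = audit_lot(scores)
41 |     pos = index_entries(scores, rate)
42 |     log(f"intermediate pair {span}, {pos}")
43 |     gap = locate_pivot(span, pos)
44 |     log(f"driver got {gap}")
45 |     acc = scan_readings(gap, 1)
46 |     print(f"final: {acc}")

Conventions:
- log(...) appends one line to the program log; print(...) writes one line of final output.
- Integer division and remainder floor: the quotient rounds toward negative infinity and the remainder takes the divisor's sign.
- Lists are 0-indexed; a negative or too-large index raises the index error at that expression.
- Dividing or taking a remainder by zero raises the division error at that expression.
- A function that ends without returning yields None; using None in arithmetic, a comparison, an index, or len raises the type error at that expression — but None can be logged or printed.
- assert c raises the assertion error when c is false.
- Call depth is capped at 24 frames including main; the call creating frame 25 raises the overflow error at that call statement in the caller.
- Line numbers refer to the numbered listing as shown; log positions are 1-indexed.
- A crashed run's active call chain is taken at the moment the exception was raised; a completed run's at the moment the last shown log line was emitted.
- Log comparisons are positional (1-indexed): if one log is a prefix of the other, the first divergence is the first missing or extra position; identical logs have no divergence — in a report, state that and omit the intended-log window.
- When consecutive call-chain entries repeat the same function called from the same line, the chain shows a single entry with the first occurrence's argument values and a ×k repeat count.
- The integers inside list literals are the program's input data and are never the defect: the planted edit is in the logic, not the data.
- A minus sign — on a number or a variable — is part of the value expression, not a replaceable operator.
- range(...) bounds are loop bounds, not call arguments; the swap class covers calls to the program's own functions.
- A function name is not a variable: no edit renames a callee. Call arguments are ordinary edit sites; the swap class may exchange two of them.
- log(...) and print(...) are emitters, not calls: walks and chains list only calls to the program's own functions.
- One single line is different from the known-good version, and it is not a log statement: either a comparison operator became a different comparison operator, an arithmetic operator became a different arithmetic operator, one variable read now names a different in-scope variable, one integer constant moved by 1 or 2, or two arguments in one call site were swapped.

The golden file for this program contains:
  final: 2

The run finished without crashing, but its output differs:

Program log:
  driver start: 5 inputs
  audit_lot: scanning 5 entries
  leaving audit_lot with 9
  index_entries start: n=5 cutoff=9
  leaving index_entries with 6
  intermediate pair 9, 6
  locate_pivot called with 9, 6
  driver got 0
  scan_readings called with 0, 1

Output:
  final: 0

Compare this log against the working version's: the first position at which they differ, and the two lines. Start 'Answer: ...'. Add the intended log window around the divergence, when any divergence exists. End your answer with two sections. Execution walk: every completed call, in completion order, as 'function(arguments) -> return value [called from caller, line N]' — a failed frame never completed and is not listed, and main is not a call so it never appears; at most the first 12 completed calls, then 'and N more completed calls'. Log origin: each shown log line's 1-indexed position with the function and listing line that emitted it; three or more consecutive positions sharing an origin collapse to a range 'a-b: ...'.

Answer: position 5 — the shown line 'leaving index_entries with 6' should read 'leaving index_entries with 2'.
Intended log window:
  3: leaving audit_lot with 9
  4: index_entries start: n=5 cutoff=9
  5: leaving index_entries with 2
  6: intermediate pair 9, 2
Execution walk:
  audit_lot([4, 9, 1, 9, 6]) -> 9  [called from main, line 40]
  index_entries([4, 9, 1, 9, 6], 9) -> 6  [called from main, line 41]
  sum_active(9, 3) -> 0  [called from locate_pivot, line 28]
  locate_pivot(9, 6) -> 0  [called from main, line 43]
  scan_readings(0, 1) -> 0  [called from main, line 45]
Origin of each log line:
  1: from main, line 39
  2: from audit_lot, line 2
  3: from audit_lot, line 7
  4: from index_entries, line 11
  5: from index_entries, line 16
  6: from main, line 42
  7: from locate_pivot, line 25
  8: from main, line 44
  9: from scan_readings, line 31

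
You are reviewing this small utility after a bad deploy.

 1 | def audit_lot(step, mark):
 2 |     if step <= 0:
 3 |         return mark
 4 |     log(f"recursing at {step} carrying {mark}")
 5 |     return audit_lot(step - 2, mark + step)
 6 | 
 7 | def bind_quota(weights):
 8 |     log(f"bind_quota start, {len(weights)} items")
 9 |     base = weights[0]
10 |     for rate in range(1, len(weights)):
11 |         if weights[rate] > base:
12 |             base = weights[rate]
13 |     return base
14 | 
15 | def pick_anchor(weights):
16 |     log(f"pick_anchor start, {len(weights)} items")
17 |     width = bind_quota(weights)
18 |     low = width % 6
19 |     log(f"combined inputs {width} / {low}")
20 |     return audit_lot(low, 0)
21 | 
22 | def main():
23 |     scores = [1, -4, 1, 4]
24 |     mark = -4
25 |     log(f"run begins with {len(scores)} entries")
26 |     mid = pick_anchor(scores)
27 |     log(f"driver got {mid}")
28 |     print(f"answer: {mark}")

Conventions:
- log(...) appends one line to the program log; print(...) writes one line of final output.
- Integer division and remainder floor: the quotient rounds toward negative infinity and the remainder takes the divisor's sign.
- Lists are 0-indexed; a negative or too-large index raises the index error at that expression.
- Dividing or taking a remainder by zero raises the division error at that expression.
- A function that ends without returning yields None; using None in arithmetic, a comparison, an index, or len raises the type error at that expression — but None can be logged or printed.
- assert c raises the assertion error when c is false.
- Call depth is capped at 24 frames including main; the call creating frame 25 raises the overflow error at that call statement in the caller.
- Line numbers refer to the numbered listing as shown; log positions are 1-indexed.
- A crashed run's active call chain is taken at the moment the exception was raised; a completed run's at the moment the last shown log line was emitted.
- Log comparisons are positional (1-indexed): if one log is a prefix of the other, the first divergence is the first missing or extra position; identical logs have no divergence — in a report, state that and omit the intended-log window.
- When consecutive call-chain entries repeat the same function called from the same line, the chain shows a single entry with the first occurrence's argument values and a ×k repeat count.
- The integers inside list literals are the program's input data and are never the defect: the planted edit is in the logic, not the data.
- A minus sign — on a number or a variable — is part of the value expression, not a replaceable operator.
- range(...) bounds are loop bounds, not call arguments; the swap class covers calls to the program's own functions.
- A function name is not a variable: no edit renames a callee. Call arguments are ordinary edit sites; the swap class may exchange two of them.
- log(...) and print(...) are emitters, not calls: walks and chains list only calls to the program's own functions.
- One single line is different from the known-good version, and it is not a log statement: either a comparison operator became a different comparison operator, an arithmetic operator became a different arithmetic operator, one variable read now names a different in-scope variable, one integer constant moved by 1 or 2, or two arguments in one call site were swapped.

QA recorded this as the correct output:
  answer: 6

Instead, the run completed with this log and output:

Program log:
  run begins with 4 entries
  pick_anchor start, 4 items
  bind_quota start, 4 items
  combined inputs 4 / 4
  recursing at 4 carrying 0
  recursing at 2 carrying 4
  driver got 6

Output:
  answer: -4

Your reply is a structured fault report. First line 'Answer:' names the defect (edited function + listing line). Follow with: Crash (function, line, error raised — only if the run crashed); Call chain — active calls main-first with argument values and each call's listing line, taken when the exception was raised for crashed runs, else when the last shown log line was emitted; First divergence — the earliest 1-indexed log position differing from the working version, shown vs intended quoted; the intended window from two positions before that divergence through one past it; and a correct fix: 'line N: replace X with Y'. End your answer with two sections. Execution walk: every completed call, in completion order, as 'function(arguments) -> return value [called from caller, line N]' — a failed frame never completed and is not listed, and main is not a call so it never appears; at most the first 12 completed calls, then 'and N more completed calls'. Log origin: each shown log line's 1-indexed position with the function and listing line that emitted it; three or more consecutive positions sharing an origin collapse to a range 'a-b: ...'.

Answer: the defect is in main at line 28.
Key fact: Log streams are identical — the defect surfaces only in the printed output.
Call chain: main.
First divergence: none — the logs agree in full.
Execution walk:
  bind_quota([1, -4, 1, 4]) -> 4  [called from pick_anchor, line 17]
  audit_lot(0, 6) -> 6  [called from audit_lot, line 5]
  audit_lot(2, 4) -> 6  [called from audit_lot, line 5]
  audit_lot(4, 0) -> 6  [called from pick_anchor, line 20]
  pick_anchor([1, -4, 1, 4]) -> 6  [called from main, line 26]
Log line origins:
  1 — main, line 25
  2 — pick_anchor, line 16
  3 — bind_quota, line 8
  4 — pick_anchor, line 19
  5 — audit_lot, line 4
  6 — audit_lot, line 4
  7 — main, line 27
A correct fix: line 28: replace `mark` with `mid`.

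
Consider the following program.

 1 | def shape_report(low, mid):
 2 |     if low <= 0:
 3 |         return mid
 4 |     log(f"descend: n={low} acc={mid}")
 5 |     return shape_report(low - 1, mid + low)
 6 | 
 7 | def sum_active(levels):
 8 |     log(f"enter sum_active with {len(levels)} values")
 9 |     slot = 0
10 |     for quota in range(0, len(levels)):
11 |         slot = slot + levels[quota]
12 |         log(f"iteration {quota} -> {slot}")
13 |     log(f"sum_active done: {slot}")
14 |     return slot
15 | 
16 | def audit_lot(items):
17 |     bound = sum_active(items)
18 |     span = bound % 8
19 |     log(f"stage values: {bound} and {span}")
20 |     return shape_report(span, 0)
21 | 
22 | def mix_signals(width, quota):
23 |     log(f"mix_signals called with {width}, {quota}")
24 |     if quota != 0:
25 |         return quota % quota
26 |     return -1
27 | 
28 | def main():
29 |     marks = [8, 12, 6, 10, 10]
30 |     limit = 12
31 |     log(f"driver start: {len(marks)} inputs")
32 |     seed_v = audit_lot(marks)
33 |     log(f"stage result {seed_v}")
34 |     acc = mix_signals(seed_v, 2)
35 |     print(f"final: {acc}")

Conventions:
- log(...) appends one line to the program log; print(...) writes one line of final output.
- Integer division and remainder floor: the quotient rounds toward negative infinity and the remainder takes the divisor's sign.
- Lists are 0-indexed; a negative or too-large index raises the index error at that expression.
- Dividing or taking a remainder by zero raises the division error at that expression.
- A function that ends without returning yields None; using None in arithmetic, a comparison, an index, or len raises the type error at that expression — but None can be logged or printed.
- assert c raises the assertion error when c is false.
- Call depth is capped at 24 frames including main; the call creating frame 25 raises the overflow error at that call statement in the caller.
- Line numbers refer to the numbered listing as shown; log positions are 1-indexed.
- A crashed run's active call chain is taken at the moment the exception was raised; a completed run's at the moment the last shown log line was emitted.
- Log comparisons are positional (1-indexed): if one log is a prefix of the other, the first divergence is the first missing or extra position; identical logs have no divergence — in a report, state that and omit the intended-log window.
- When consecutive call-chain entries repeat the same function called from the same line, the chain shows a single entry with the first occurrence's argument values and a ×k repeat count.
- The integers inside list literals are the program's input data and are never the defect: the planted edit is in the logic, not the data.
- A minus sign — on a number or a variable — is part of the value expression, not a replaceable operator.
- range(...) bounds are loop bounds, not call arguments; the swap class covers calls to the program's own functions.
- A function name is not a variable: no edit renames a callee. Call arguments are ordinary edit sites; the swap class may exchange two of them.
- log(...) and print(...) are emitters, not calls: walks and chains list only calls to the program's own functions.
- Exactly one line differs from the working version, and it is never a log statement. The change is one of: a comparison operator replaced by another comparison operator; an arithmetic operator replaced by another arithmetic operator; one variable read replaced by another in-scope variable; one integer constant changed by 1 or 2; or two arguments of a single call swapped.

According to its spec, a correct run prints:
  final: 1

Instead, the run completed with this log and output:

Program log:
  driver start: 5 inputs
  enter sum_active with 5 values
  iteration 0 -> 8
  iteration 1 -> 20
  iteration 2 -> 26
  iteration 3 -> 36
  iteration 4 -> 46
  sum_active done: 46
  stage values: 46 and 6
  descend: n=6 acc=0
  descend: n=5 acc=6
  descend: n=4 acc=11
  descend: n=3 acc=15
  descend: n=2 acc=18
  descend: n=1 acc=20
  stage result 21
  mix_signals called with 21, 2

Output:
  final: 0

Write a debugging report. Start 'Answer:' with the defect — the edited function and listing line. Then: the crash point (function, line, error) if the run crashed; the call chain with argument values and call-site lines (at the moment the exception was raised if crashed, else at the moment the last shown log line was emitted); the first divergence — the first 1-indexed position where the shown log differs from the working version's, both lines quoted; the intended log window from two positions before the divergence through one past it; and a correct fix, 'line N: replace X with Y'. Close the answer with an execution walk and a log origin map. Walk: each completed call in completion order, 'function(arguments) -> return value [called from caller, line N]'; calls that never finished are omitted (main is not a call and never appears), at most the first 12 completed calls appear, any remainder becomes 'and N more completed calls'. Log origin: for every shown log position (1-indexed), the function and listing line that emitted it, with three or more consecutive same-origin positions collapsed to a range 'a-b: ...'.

Answer: the defect is in mix_signals at line 25.
Core observation: The logs agree in full; only the final output differs.
Call chain: main -> mix_signals(21, 2) (called at line 34).
First divergence: there is none — every log position agrees.
Execution walk:
  sum_active([8, 12, 6, 10, 10]) -> 46  [called from audit_lot, line 17]
  shape_report(0, 21) -> 21  [called from shape_report, line 5]
  shape_report(1, 20) -> 21  [called from shape_report, line 5]
  shape_report(2, 18) -> 21  [called from shape_report, line 5]
  shape_report(3, 15) -> 21  [called from shape_report, line 5]
  shape_report(4, 11) -> 21  [called from shape_report, line 5]
  shape_report(5, 6) -> 21  [called from shape_report, line 5]
  shape_report(6, 0) -> 21  [called from audit_lot, line 20]
  audit_lot([8, 12, 6, 10, 10]) -> 21  [called from main, line 32]
  mix_signals(21, 2) -> 0  [called from main, line 34]
Log line origins:
  1: emitted by main (line 31)
  2: emitted by sum_active (line 8)
  3-7: emitted by sum_active (line 12)
  8: emitted by sum_active (line 13)
  9: emitted by audit_lot (line 19)
  10-15: emitted by shape_report (line 4)
  16: emitted by main (line 33)
  17: emitted by mix_signals (line 23)
A correct fix: line 25: replace `quota % quota` with `width % quota`.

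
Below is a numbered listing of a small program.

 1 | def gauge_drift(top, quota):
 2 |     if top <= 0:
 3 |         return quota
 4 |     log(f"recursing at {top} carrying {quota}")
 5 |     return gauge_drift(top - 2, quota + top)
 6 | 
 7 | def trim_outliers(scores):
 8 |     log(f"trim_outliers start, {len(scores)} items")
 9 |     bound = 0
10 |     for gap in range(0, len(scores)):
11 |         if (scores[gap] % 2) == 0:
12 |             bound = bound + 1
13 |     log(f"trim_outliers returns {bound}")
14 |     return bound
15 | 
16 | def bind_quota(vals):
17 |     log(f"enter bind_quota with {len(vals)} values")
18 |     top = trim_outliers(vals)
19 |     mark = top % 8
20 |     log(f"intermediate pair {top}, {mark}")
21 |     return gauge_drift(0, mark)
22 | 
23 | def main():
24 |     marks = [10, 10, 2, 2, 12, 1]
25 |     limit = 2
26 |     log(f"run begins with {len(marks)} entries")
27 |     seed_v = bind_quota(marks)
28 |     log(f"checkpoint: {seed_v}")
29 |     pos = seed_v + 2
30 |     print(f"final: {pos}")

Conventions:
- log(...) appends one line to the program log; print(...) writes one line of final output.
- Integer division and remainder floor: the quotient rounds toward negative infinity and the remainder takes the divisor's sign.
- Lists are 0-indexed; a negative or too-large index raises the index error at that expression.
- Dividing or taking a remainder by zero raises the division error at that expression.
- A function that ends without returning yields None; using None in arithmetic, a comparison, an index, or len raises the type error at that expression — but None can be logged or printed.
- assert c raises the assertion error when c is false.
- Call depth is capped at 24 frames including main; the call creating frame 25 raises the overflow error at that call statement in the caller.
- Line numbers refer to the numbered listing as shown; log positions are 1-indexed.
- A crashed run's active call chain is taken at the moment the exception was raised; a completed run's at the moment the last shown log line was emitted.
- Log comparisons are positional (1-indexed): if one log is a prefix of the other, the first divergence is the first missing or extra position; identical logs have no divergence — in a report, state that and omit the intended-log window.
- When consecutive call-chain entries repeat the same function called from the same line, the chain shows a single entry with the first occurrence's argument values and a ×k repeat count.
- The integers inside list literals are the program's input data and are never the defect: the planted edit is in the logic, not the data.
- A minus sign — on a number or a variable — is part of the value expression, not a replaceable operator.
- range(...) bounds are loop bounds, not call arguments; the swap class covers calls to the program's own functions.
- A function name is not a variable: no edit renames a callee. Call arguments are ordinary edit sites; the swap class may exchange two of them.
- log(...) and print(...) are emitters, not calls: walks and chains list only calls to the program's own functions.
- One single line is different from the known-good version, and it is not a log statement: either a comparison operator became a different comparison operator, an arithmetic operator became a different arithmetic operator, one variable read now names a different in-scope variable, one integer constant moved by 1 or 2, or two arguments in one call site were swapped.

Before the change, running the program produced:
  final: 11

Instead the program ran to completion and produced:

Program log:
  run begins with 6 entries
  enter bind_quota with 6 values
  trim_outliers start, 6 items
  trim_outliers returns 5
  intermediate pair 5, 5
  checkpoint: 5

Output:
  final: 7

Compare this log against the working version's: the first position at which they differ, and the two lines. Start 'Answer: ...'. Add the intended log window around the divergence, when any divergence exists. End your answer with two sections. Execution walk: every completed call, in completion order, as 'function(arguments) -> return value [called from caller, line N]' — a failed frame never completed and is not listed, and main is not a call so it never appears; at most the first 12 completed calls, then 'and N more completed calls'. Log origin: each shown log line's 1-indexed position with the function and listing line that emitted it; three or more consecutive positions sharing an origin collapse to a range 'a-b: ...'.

Answer: position 6 — the shown line 'checkpoint: 5' should read 'recursing at 5 carrying 0'.
Intended log window:
  4: trim_outliers returns 5
  5: intermediate pair 5, 5
  6: recursing at 5 carrying 0
  7: recursing at 3 carrying 5
Execution walk:
  trim_outliers([10, 10, 2, 2, 12, 1]) -> 5  [called from bind_quota, line 18]
  gauge_drift(0, 5) -> 5  [called from bind_quota, line 21]
  bind_quota([10, 10, 2, 2, 12, 1]) -> 5  [called from main, line 27]
Log line origins:
  1: logged in main at line 26
  2: logged in bind_quota at line 17
  3: logged in trim_outliers at line 8
  4: logged in trim_outliers at line 13
  5: logged in bind_quota at line 20
  6: logged in main at line 28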